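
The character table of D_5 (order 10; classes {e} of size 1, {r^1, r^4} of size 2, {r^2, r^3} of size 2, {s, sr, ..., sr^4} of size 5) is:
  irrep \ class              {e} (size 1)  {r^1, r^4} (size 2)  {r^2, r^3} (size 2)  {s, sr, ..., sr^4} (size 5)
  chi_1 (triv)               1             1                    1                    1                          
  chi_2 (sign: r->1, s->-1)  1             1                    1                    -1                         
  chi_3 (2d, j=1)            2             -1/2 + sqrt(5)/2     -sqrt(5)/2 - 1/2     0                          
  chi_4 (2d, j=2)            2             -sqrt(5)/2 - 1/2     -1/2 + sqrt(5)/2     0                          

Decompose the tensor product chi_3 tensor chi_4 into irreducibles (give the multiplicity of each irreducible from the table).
chi_3 tensor chi_4 = chi_3 + chi_4 (all other irreducibles have multiplicity 0).

Solution. The character of a tensor product is the pointwise product (chi_3 * chi_4)(C) = chi_3(C) * chi_4(C):
  {e}: (2)*(2), {r^1, r^4}: (-1/2 + sqrt(5)/2)*(-sqrt(5)/2 - 1/2), {r^2, r^3}: (-sqrt(5)/2 - 1/2)*(-1/2 + sqrt(5)/2), {s, sr, ..., sr^4}: (0)*(0)
so (chi_3 * chi_4) takes values
  {e} -> 4, {r^1, r^4} -> -1, {r^2, r^3} -> -1, {s, sr, ..., sr^4} -> 0.
Now take the inner product of this character with each irreducible chi from the table, <chi_3*chi_4, chi> = (1/10) sum_C |C| (chi_3*chi_4)(C) conj(chi(C)):
  <chi_3*chi_4, chi_1> = (1/10)[1*(4)*conj(1) + 2*(-1)*conj(1) + 2*(-1)*conj(1) + 5*(0)*conj(1)]
      = (1/10)[(4) + (-2) + (-2) + (0)] = 0/10 = 0
  <chi_3*chi_4, chi_2> = (1/10)[1*(4)*conj(1) + 2*(-1)*conj(1) + 2*(-1)*conj(1) + 5*(0)*conj(-1)]
      = (1/10)[(4) + (-2) + (-2) + (0)] = 0/10 = 0
  <chi_3*chi_4, chi_3> = (1/10)[1*(4)*conj(2) + 2*(-1)*conj(-1/2 + sqrt(5)/2) + 2*(-1)*conj(-sqrt(5)/2 - 1/2) + 5*(0)*conj(0)]
      = (1/10)[(8) + (1 - sqrt(5)) + (1 + sqrt(5)) + (0)] = 10/10 = 1
  <chi_3*chi_4, chi_4> = (1/10)[1*(4)*conj(2) + 2*(-1)*conj(-sqrt(5)/2 - 1/2) + 2*(-1)*conj(-1/2 + sqrt(5)/2) + 5*(0)*conj(0)]
      = (1/10)[(8) + (1 + sqrt(5)) + (1 - sqrt(5)) + (0)] = 10/10 = 1
Hence the multiplicities are chi_3: 1, chi_4: 1. Dimension check: dim(chi_3)*dim(chi_4) = 2*2 = 4 and sum (mult * dim) = 1*2 + 1*2 = 4.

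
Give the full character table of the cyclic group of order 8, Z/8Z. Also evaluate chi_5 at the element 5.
Character table of Z/8Z (irreps indexed chi_0,...,chi_7 with chi_k(m) = zeta_8^(k*m), zeta_8 = exp(2*pi*i/8)):
  irrep \ class  {0} (size 1)  {1} (size 1)    {2} (size 1)  {3} (size 1)    {4} (size 1)  {5} (size 1)    {6} (size 1)  {7} (size 1)  
  chi_0          1             1               1             1               1             1               1             1             
  chi_1          1             exp(I*pi/4)     I             exp(3*I*pi/4)   -1            exp(-3*I*pi/4)  -I            exp(-I*pi/4)  
  chi_2          1             I               -1            -I              1             I               -1            -I            
  chi_3          1             exp(3*I*pi/4)   -I            exp(I*pi/4)     -1            exp(-I*pi/4)    I             exp(-3*I*pi/4)
  chi_4          1             -1              1             -1              1             -1              1             -1            
  chi_5          1             exp(-3*I*pi/4)  I             exp(-I*pi/4)    -1            exp(I*pi/4)     -I            exp(3*I*pi/4) 
  chi_6          1             -I              -1            I               1             -I              -1            I             
  chi_7          1             exp(-I*pi/4)    -I            exp(-3*I*pi/4)  -1            exp(3*I*pi/4)   I             exp(I*pi/4)   

Spot check: chi_5(5) = zeta_8^(5*5) = zeta_8^25 = exp(I*pi/4).

Proof sketch: Z/8Z is abelian, so all 8 irreducible complex representations are 1-dimensional. They are given by chi_k(m) = zeta_8^(k*m) for k = 0,...,7. Row orthogonality: sum_m chi_k(m) conj(chi_l(m)) = 8 * [k = l].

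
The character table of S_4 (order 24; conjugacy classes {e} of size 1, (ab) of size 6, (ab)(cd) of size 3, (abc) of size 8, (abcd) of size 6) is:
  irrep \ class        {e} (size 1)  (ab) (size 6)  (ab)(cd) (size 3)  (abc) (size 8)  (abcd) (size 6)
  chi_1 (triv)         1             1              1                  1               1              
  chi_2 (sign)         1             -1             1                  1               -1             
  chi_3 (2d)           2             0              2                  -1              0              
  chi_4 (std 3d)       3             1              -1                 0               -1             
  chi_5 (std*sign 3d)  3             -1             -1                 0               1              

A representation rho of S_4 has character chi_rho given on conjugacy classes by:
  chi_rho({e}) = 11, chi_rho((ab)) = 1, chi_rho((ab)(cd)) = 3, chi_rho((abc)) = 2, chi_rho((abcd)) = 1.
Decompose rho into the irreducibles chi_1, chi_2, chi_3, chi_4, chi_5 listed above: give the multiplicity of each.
Multiplicities: chi_1: 2, chi_2: 1, chi_3: 1, chi_4: 1, chi_5: 1.

Derivation: Use <chi_rho, chi> = (1/|G|) sum_C |C| * chi_rho(C) * conj(chi(C)) with |G| = 24 for each irreducible chi in the table:
  <chi_rho, chi_1> = (1/24)[1*(11)*conj(1) + 6*(1)*conj(1) + 3*(3)*conj(1) + 8*(2)*conj(1) + 6*(1)*conj(1)]
      = (1/24)[(11) + (6) + (9) + (16) + (6)] = 48/24 = 2
  <chi_rho, chi_2> = (1/24)[1*(11)*conj(1) + 6*(1)*conj(-1) + 3*(3)*conj(1) + 8*(2)*conj(1) + 6*(1)*conj(-1)]
      = (1/24)[(11) + (-6) + (9) + (16) + (-6)] = 24/24 = 1
  <chi_rho, chi_3> = (1/24)[1*(11)*conj(2) + 6*(1)*conj(0) + 3*(3)*conj(2) + 8*(2)*conj(-1) + 6*(1)*conj(0)]
      = (1/24)[(22) + (0) + (18) + (-16) + (0)] = 24/24 = 1
  <chi_rho, chi_4> = (1/24)[1*(11)*conj(3) + 6*(1)*conj(1) + 3*(3)*conj(-1) + 8*(2)*conj(0) + 6*(1)*conj(-1)]
      = (1/24)[(33) + (6) + (-9) + (0) + (-6)] = 24/24 = 1
  <chi_rho, chi_5> = (1/24)[1*(11)*conj(3) + 6*(1)*conj(-1) + 3*(3)*conj(-1) + 8*(2)*conj(0) + 6*(1)*conj(1)]
      = (1/24)[(33) + (-6) + (-9) + (0) + (6)] = 24/24 = 1
Dimension check: dim(rho) = sum (mult * dim) = 2*1 + 1*1 + 1*2 + 1*3 + 1*3 = 11 = chi_rho(e) = 11.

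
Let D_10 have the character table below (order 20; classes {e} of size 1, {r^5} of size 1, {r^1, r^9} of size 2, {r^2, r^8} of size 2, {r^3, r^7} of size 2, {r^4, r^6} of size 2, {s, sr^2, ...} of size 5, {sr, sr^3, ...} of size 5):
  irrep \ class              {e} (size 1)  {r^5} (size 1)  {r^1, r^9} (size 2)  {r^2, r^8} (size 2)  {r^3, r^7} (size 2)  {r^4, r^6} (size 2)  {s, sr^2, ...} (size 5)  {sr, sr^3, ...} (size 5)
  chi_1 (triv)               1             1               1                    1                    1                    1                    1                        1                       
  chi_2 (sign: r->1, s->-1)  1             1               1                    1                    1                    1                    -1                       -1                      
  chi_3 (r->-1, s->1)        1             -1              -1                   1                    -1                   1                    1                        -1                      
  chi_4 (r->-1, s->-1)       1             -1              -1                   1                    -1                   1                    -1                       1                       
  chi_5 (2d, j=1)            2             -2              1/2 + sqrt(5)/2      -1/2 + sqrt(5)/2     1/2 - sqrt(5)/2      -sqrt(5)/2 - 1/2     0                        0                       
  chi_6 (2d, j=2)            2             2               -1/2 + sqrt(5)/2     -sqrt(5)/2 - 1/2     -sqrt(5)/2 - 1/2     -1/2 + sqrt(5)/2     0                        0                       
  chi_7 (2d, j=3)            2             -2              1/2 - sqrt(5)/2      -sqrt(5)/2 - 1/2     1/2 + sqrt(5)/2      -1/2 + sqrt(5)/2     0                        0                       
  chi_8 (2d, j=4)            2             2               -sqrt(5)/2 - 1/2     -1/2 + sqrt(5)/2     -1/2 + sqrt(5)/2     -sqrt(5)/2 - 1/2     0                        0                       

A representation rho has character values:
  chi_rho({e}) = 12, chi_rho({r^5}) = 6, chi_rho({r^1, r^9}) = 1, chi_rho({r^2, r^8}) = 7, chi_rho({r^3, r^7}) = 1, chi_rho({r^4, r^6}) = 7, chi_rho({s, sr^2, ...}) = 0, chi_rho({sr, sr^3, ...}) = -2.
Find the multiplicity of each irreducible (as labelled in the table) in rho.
Multiplicities: chi_1: 2, chi_2: 3, chi_3: 2, chi_4: 1, chi_5: 0, chi_6: 1, chi_7: 0, chi_8: 1.

Argument: Use <chi_rho, chi> = (1/|G|) sum_C |C| * chi_rho(C) * conj(chi(C)) with |G| = 20 for each irreducible chi in the table:
  <chi_rho, chi_1> = (1/20)[1*(12)*conj(1) + 1*(6)*conj(1) + 2*(1)*conj(1) + 2*(7)*conj(1) + 2*(1)*conj(1) + 2*(7)*conj(1) + 5*(0)*conj(1) + 5*(-2)*conj(1)]
      = (1/20)[(12) + (6) + (2) + (14) + (2) + (14) + (0) + (-10)] = 40/20 = 2
  <chi_rho, chi_2> = (1/20)[1*(12)*conj(1) + 1*(6)*conj(1) + 2*(1)*conj(1) + 2*(7)*conj(1) + 2*(1)*conj(1) + 2*(7)*conj(1) + 5*(0)*conj(-1) + 5*(-2)*conj(-1)]
      = (1/20)[(12) + (6) + (2) + (14) + (2) + (14) + (0) + (10)] = 60/20 = 3
  <chi_rho, chi_3> = (1/20)[1*(12)*conj(1) + 1*(6)*conj(-1) + 2*(1)*conj(-1) + 2*(7)*conj(1) + 2*(1)*conj(-1) + 2*(7)*conj(1) + 5*(0)*conj(1) + 5*(-2)*conj(-1)]
      = (1/20)[(12) + (-6) + (-2) + (14) + (-2) + (14) + (0) + (10)] = 40/20 = 2
  <chi_rho, chi_4> = (1/20)[1*(12)*conj(1) + 1*(6)*conj(-1) + 2*(1)*conj(-1) + 2*(7)*conj(1) + 2*(1)*conj(-1) + 2*(7)*conj(1) + 5*(0)*conj(-1) + 5*(-2)*conj(1)]
      = (1/20)[(12) + (-6) + (-2) + (14) + (-2) + (14) + (0) + (-10)] = 20/20 = 1
  <chi_rho, chi_5> = (1/20)[1*(12)*conj(2) + 1*(6)*conj(-2) + 2*(1)*conj(1/2 + sqrt(5)/2) + 2*(7)*conj(-1/2 + sqrt(5)/2) + 2*(1)*conj(1/2 - sqrt(5)/2) + 2*(7)*conj(-sqrt(5)/2 - 1/2) + 5*(0)*conj(0) + 5*(-2)*conj(0)]
      = (1/20)[(24) + (-12) + (1 + sqrt(5)) + (-7 + 7*sqrt(5)) + (1 - sqrt(5)) + (-7*sqrt(5) - 7) + (0) + (0)] = 0/20 = 0
  <chi_rho, chi_6> = (1/20)[1*(12)*conj(2) + 1*(6)*conj(2) + 2*(1)*conj(-1/2 + sqrt(5)/2) + 2*(7)*conj(-sqrt(5)/2 - 1/2) + 2*(1)*conj(-sqrt(5)/2 - 1/2) + 2*(7)*conj(-1/2 + sqrt(5)/2) + 5*(0)*conj(0) + 5*(-2)*conj(0)]
      = (1/20)[(24) + (12) + (-1 + sqrt(5)) + (-7*sqrt(5) - 7) + (-sqrt(5) - 1) + (-7 + 7*sqrt(5)) + (0) + (0)] = 20/20 = 1
  <chi_rho, chi_7> = (1/20)[1*(12)*conj(2) + 1*(6)*conj(-2) + 2*(1)*conj(1/2 - sqrt(5)/2) + 2*(7)*conj(-sqrt(5)/2 - 1/2) + 2*(1)*conj(1/2 + sqrt(5)/2) + 2*(7)*conj(-1/2 + sqrt(5)/2) + 5*(0)*conj(0) + 5*(-2)*conj(0)]
      = (1/20)[(24) + (-12) + (1 - sqrt(5)) + (-7*sqrt(5) - 7) + (1 + sqrt(5)) + (-7 + 7*sqrt(5)) + (0) + (0)] = 0/20 = 0
  <chi_rho, chi_8> = (1/20)[1*(12)*conj(2) + 1*(6)*conj(2) + 2*(1)*conj(-sqrt(5)/2 - 1/2) + 2*(7)*conj(-1/2 + sqrt(5)/2) + 2*(1)*conj(-1/2 + sqrt(5)/2) + 2*(7)*conj(-sqrt(5)/2 - 1/2) + 5*(0)*conj(0) + 5*(-2)*conj(0)]
      = (1/20)[(24) + (12) + (-sqrt(5) - 1) + (-7 + 7*sqrt(5)) + (-1 + sqrt(5)) + (-7*sqrt(5) - 7) + (0) + (0)] = 20/20 = 1
Dimension check: dim(rho) = sum (mult * dim) = 2*1 + 3*1 + 2*1 + 1*1 + 0*2 + 1*2 + 0*2 + 1*2 = 12 = chi_rho(e) = 12.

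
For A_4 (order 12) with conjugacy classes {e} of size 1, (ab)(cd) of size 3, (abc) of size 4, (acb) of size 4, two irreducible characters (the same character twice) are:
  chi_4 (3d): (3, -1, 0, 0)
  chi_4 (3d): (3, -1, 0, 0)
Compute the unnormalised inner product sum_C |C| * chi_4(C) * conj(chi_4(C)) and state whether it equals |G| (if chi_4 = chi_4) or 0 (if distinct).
Sum = 12 = |G| = 12; so <chi_4, chi_4> = 1 (norm-1 confirms irreducibility).

Reasoning: Compute term by term over conjugacy classes (|C| * chi_4(C) * conj(chi_4(C))):
  1*(3)*conj(3) + 3*(-1)*conj(-1) + 4*(0)*conj(0) + 4*(0)*conj(0)
  = (9) + (3) + (0) + (0)
  = 12.
(Exp terms are combined using exp(i*s)*conj(exp(i*t)) = exp(i*(s-t)), and sums of them are collapsed using the identity that for every m > 1 the m distinct m-th roots of unity sum to 0, e.g. 1 + exp(2*I*pi/3) + exp(-2*I*pi/3) = 0.)
Dividing by |G| = 12 gives 12/12 = 1, matching the row-orthogonality relation <chi_4, chi_4> = [chi_4 = chi_4].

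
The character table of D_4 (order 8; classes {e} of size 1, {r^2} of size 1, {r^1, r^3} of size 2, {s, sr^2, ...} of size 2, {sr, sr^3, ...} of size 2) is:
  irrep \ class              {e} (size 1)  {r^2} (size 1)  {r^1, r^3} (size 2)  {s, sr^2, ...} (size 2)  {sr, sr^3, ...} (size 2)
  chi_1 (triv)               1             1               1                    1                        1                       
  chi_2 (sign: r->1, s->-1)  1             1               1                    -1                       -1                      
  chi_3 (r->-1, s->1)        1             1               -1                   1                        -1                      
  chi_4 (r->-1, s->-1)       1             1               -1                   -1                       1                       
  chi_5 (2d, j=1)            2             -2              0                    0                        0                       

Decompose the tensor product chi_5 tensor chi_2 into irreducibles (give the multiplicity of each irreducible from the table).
chi_5 tensor chi_2 = chi_5 (all other irreducibles have multiplicity 0).

Details: The character of a tensor product is the pointwise product (chi_5 * chi_2)(C) = chi_5(C) * chi_2(C):
  {e}: (2)*(1), {r^2}: (-2)*(1), {r^1, r^3}: (0)*(1), {s, sr^2, ...}: (0)*(-1), {sr, sr^3, ...}: (0)*(-1)
so (chi_5 * chi_2) takes values
  {e} -> 2, {r^2} -> -2, {r^1, r^3} -> 0, {s, sr^2, ...} -> 0, {sr, sr^3, ...} -> 0.
Now take the inner product of this character with each irreducible chi from the table, <chi_5*chi_2, chi> = (1/8) sum_C |C| (chi_5*chi_2)(C) conj(chi(C)):
  <chi_5*chi_2, chi_1> = (1/8)[1*(2)*conj(1) + 1*(-2)*conj(1) + 2*(0)*conj(1) + 2*(0)*conj(1) + 2*(0)*conj(1)]
      = (1/8)[(2) + (-2) + (0) + (0) + (0)] = 0/8 = 0
  <chi_5*chi_2, chi_2> = (1/8)[1*(2)*conj(1) + 1*(-2)*conj(1) + 2*(0)*conj(1) + 2*(0)*conj(-1) + 2*(0)*conj(-1)]
      = (1/8)[(2) + (-2) + (0) + (0) + (0)] = 0/8 = 0
  <chi_5*chi_2, chi_3> = (1/8)[1*(2)*conj(1) + 1*(-2)*conj(1) + 2*(0)*conj(-1) + 2*(0)*conj(1) + 2*(0)*conj(-1)]
      = (1/8)[(2) + (-2) + (0) + (0) + (0)] = 0/8 = 0
  <chi_5*chi_2, chi_4> = (1/8)[1*(2)*conj(1) + 1*(-2)*conj(1) + 2*(0)*conj(-1) + 2*(0)*conj(-1) + 2*(0)*conj(1)]
      = (1/8)[(2) + (-2) + (0) + (0) + (0)] = 0/8 = 0
  <chi_5*chi_2, chi_5> = (1/8)[1*(2)*conj(2) + 1*(-2)*conj(-2) + 2*(0)*conj(0) + 2*(0)*conj(0) + 2*(0)*conj(0)]
      = (1/8)[(4) + (4) + (0) + (0) + (0)] = 8/8 = 1
Hence the multiplicities are chi_5: 1. Dimension check: dim(chi_5)*dim(chi_2) = 2*1 = 2 and sum (mult * dim) = 1*2 = 2.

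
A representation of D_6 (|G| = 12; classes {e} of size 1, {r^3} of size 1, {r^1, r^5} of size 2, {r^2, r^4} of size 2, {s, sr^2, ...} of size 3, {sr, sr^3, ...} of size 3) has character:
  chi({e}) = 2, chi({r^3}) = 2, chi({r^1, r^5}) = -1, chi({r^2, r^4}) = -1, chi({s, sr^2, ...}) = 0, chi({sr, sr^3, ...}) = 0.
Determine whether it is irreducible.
Irreducible: <chi, chi> = 1.

Argument: <chi, chi> = (1/|G|) sum_C |C| * |chi(C)|^2 = (1/12)[1*|2|^2 + 1*|2|^2 + 2*|-1|^2 + 2*|-1|^2 + 3*|0|^2 + 3*|0|^2]
  = (1/12)[(4) + (4) + (2) + (2) + (0) + (0)] = 12/12 = 1.
A character is irreducible iff <chi, chi> = 1, so this representation is irreducible.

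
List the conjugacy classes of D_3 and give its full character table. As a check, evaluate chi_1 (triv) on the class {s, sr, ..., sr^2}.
Conjugacy classes: {e} of size 1, {r^1, r^2} of size 2, {s, sr, ..., sr^2} of size 3.
Character table:
  irrep \ class              {e} (size 1)  {r^1, r^2} (size 2)  {s, sr, ..., sr^2} (size 3)
  chi_1 (triv)               1             1                    1                          
  chi_2 (sign: r->1, s->-1)  1             1                    -1                         
  chi_3 (2d, j=1)            2             -1                   0                          

Spot check: chi_1 (triv) on {s, sr, ..., sr^2} = 1.

Justification: D_3 has order 2*3 = 6 with 3 conjugacy classes, hence 3 irreducibles. Sum of squared dims 1 + 1 + 4 = 6 = |G|. Linear characters come from the abelianisation; the 2-dimensional irreps have character r^k -> 2*cos(2*pi*j*k/3), reflections -> 0.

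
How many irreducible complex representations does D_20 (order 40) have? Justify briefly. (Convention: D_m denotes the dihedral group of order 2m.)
13

Reasoning: The number of irreducible complex representations of a finite group equals its number of conjugacy classes. D_20 has 13 conjugacy classes (n/2 + 3 for n even), so D_20 (order 40) has exactly 13 irreducible complex representations.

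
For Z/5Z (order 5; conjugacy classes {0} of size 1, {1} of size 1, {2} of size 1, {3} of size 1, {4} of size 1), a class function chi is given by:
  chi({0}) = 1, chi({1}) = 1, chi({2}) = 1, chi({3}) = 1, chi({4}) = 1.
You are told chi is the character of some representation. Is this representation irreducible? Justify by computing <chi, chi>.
Irreducible: <chi, chi> = 1.

Argument: <chi, chi> = (1/|G|) sum_C |C| * |chi(C)|^2 = (1/5)[1*|1|^2 + 1*|1|^2 + 1*|1|^2 + 1*|1|^2 + 1*|1|^2]
  = (1/5)[(1) + (1) + (1) + (1) + (1)] = 5/5 = 1.
(Exp terms are combined using exp(i*s)*conj(exp(i*t)) = exp(i*(s-t)), and sums of them are collapsed using the identity that for every m > 1 the m distinct m-th roots of unity sum to 0, e.g. 1 + exp(2*I*pi/3) + exp(-2*I*pi/3) = 0.)
A character is irreducible iff <chi, chi> = 1, so this representation is irreducible.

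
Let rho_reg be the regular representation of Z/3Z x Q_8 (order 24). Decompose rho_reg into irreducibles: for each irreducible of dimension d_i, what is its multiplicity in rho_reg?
Each irreducible V_i of dimension d_i appears with multiplicity d_i, i.e. rho_reg = (direct sum over all irreducibles V_i) d_i V_i. The irreducible dimensions for Z/3Z x Q_8 are 1, 1, 1, 1, 1, 1, 1, 1, 1, 1, 1, 1, 2, 2, 2: 12 irreducibles of dimension 1, each with multiplicity 1; 3 irreducibles of dimension 2, each with multiplicity 2. Total dimension 12*1*1 + 3*2*2 = 24 = |G|.

General theorem: in the regular representation of a finite group G, each irreducible appears with multiplicity equal to its dimension. Check: dim(rho_reg) = sum d_i^2 = 1 + 1 + 1 + 1 + 1 + 1 + 1 + 1 + 1 + 1 + 1 + 1 + 4 + 4 + 4 = 24 = |G|.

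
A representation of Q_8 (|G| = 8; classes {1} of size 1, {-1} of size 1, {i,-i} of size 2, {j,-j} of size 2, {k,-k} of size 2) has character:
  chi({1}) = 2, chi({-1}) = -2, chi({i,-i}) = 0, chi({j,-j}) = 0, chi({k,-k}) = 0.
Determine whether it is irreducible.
Irreducible: <chi, chi> = 1.

<chi, chi> = (1/|G|) sum_C |C| * |chi(C)|^2 = (1/8)[1*|2|^2 + 1*|-2|^2 + 2*|0|^2 + 2*|0|^2 + 2*|0|^2]
  = (1/8)[(4) + (4) + (0) + (0) + (0)] = 8/8 = 1.
A character is irreducible iff <chi, chi> = 1, so this representation is irreducible.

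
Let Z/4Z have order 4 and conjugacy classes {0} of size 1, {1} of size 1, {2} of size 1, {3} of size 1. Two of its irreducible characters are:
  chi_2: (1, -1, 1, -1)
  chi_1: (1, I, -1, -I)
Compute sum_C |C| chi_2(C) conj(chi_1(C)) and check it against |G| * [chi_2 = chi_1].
Sum = 0; so <chi_2, chi_1> = 0 (distinct irreducibles are orthogonal).

Reasoning: Compute term by term over conjugacy classes (|C| * chi_2(C) * conj(chi_1(C))):
  1*(1)*conj(1) + 1*(-1)*conj(I) + 1*(1)*conj(-1) + 1*(-1)*conj(-I)
  = (1) + (I) + (-1) + (-I)
  = 0.
(Exp terms are combined using exp(i*s)*conj(exp(i*t)) = exp(i*(s-t)), and sums of them are collapsed using the identity that for every m > 1 the m distinct m-th roots of unity sum to 0, e.g. 1 + exp(2*I*pi/3) + exp(-2*I*pi/3) = 0.)
Dividing by |G| = 4 gives 0/4 = 0, matching the row-orthogonality relation <chi_2, chi_1> = [chi_2 = chi_1].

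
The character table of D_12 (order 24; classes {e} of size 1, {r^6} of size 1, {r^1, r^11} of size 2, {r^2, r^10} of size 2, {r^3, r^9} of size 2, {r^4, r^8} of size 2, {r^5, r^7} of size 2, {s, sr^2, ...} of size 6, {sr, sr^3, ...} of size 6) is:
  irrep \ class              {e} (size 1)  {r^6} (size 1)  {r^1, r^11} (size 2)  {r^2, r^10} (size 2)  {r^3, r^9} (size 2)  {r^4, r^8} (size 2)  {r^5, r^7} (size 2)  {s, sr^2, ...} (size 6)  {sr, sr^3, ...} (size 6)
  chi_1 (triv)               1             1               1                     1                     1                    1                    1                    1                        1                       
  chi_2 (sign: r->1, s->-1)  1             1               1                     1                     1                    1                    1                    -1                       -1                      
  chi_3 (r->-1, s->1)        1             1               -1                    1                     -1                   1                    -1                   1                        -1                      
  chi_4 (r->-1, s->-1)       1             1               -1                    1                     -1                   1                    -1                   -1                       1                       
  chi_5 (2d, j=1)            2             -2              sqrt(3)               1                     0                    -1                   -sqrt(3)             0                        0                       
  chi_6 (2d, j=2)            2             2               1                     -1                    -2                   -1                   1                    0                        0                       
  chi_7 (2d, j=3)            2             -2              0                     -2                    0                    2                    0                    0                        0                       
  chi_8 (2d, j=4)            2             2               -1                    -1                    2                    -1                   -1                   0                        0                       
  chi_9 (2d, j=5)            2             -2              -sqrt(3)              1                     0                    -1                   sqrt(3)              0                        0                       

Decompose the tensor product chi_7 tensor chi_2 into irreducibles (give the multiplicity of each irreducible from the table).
chi_7 tensor chi_2 = chi_7 (all other irreducibles have multiplicity 0).

Explanation: The character of a tensor product is the pointwise product (chi_7 * chi_2)(C) = chi_7(C) * chi_2(C):
  {e}: (2)*(1), {r^6}: (-2)*(1), {r^1, r^11}: (0)*(1), {r^2, r^10}: (-2)*(1), {r^3, r^9}: (0)*(1), {r^4, r^8}: (2)*(1), {r^5, r^7}: (0)*(1), {s, sr^2, ...}: (0)*(-1), {sr, sr^3, ...}: (0)*(-1)
so (chi_7 * chi_2) takes values
  {e} -> 2, {r^6} -> -2, {r^1, r^11} -> 0, {r^2, r^10} -> -2, {r^3, r^9} -> 0, {r^4, r^8} -> 2, {r^5, r^7} -> 0, {s, sr^2, ...} -> 0, {sr, sr^3, ...} -> 0.
Now take the inner product of this character with each irreducible chi from the table, <chi_7*chi_2, chi> = (1/24) sum_C |C| (chi_7*chi_2)(C) conj(chi(C)):
  <chi_7*chi_2, chi_1> = (1/24)[1*(2)*conj(1) + 1*(-2)*conj(1) + 2*(0)*conj(1) + 2*(-2)*conj(1) + 2*(0)*conj(1) + 2*(2)*conj(1) + 2*(0)*conj(1) + 6*(0)*conj(1) + 6*(0)*conj(1)]
      = (1/24)[(2) + (-2) + (0) + (-4) + (0) + (4) + (0) + (0) + (0)] = 0/24 = 0
  <chi_7*chi_2, chi_2> = (1/24)[1*(2)*conj(1) + 1*(-2)*conj(1) + 2*(0)*conj(1) + 2*(-2)*conj(1) + 2*(0)*conj(1) + 2*(2)*conj(1) + 2*(0)*conj(1) + 6*(0)*conj(-1) + 6*(0)*conj(-1)]
      = (1/24)[(2) + (-2) + (0) + (-4) + (0) + (4) + (0) + (0) + (0)] = 0/24 = 0
  <chi_7*chi_2, chi_3> = (1/24)[1*(2)*conj(1) + 1*(-2)*conj(1) + 2*(0)*conj(-1) + 2*(-2)*conj(1) + 2*(0)*conj(-1) + 2*(2)*conj(1) + 2*(0)*conj(-1) + 6*(0)*conj(1) + 6*(0)*conj(-1)]
      = (1/24)[(2) + (-2) + (0) + (-4) + (0) + (4) + (0) + (0) + (0)] = 0/24 = 0
  <chi_7*chi_2, chi_4> = (1/24)[1*(2)*conj(1) + 1*(-2)*conj(1) + 2*(0)*conj(-1) + 2*(-2)*conj(1) + 2*(0)*conj(-1) + 2*(2)*conj(1) + 2*(0)*conj(-1) + 6*(0)*conj(-1) + 6*(0)*conj(1)]
      = (1/24)[(2) + (-2) + (0) + (-4) + (0) + (4) + (0) + (0) + (0)] = 0/24 = 0
  <chi_7*chi_2, chi_5> = (1/24)[1*(2)*conj(2) + 1*(-2)*conj(-2) + 2*(0)*conj(sqrt(3)) + 2*(-2)*conj(1) + 2*(0)*conj(0) + 2*(2)*conj(-1) + 2*(0)*conj(-sqrt(3)) + 6*(0)*conj(0) + 6*(0)*conj(0)]
      = (1/24)[(4) + (4) + (0) + (-4) + (0) + (-4) + (0) + (0) + (0)] = 0/24 = 0
  <chi_7*chi_2, chi_6> = (1/24)[1*(2)*conj(2) + 1*(-2)*conj(2) + 2*(0)*conj(1) + 2*(-2)*conj(-1) + 2*(0)*conj(-2) + 2*(2)*conj(-1) + 2*(0)*conj(1) + 6*(0)*conj(0) + 6*(0)*conj(0)]
      = (1/24)[(4) + (-4) + (0) + (4) + (0) + (-4) + (0) + (0) + (0)] = 0/24 = 0
  <chi_7*chi_2, chi_7> = (1/24)[1*(2)*conj(2) + 1*(-2)*conj(-2) + 2*(0)*conj(0) + 2*(-2)*conj(-2) + 2*(0)*conj(0) + 2*(2)*conj(2) + 2*(0)*conj(0) + 6*(0)*conj(0) + 6*(0)*conj(0)]
      = (1/24)[(4) + (4) + (0) + (8) + (0) + (8) + (0) + (0) + (0)] = 24/24 = 1
  <chi_7*chi_2, chi_8> = (1/24)[1*(2)*conj(2) + 1*(-2)*conj(2) + 2*(0)*conj(-1) + 2*(-2)*conj(-1) + 2*(0)*conj(2) + 2*(2)*conj(-1) + 2*(0)*conj(-1) + 6*(0)*conj(0) + 6*(0)*conj(0)]
      = (1/24)[(4) + (-4) + (0) + (4) + (0) + (-4) + (0) + (0) + (0)] = 0/24 = 0
  <chi_7*chi_2, chi_9> = (1/24)[1*(2)*conj(2) + 1*(-2)*conj(-2) + 2*(0)*conj(-sqrt(3)) + 2*(-2)*conj(1) + 2*(0)*conj(0) + 2*(2)*conj(-1) + 2*(0)*conj(sqrt(3)) + 6*(0)*conj(0) + 6*(0)*conj(0)]
      = (1/24)[(4) + (4) + (0) + (-4) + (0) + (-4) + (0) + (0) + (0)] = 0/24 = 0
Hence the multiplicities are chi_7: 1. Dimension check: dim(chi_7)*dim(chi_2) = 2*1 = 2 and sum (mult * dim) = 1*2 = 2.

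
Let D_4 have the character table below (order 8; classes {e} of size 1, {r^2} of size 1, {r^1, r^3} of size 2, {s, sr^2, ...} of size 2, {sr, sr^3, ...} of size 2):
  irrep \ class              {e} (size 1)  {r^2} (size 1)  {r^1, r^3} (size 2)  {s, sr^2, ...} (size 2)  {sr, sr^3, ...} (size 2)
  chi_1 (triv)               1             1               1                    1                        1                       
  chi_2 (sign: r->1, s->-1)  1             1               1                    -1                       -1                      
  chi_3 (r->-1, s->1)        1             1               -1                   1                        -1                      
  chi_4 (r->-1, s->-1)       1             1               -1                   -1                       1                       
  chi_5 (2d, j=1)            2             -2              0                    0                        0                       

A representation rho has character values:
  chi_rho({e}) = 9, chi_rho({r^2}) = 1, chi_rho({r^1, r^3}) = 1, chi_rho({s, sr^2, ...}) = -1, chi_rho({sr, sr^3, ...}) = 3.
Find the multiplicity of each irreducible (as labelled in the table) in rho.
Multiplicities: chi_1: 2, chi_2: 1, chi_3: 0, chi_4: 2, chi_5: 2.

Justification: Use <chi_rho, chi> = (1/|G|) sum_C |C| * chi_rho(C) * conj(chi(C)) with |G| = 8 for each irreducible chi in the table:
  <chi_rho, chi_1> = (1/8)[1*(9)*conj(1) + 1*(1)*conj(1) + 2*(1)*conj(1) + 2*(-1)*conj(1) + 2*(3)*conj(1)]
      = (1/8)[(9) + (1) + (2) + (-2) + (6)] = 16/8 = 2
  <chi_rho, chi_2> = (1/8)[1*(9)*conj(1) + 1*(1)*conj(1) + 2*(1)*conj(1) + 2*(-1)*conj(-1) + 2*(3)*conj(-1)]
      = (1/8)[(9) + (1) + (2) + (2) + (-6)] = 8/8 = 1
  <chi_rho, chi_3> = (1/8)[1*(9)*conj(1) + 1*(1)*conj(1) + 2*(1)*conj(-1) + 2*(-1)*conj(1) + 2*(3)*conj(-1)]
      = (1/8)[(9) + (1) + (-2) + (-2) + (-6)] = 0/8 = 0
  <chi_rho, chi_4> = (1/8)[1*(9)*conj(1) + 1*(1)*conj(1) + 2*(1)*conj(-1) + 2*(-1)*conj(-1) + 2*(3)*conj(1)]
      = (1/8)[(9) + (1) + (-2) + (2) + (6)] = 16/8 = 2
  <chi_rho, chi_5> = (1/8)[1*(9)*conj(2) + 1*(1)*conj(-2) + 2*(1)*conj(0) + 2*(-1)*conj(0) + 2*(3)*conj(0)]
      = (1/8)[(18) + (-2) + (0) + (0) + (0)] = 16/8 = 2
Dimension check: dim(rho) = sum (mult * dim) = 2*1 + 1*1 + 0*1 + 2*1 + 2*2 = 9 = chi_rho(e) = 9.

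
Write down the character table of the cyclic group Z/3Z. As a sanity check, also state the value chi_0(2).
Character table of Z/3Z (irreps indexed chi_0,...,chi_2 with chi_k(m) = zeta_3^(k*m), zeta_3 = exp(2*pi*i/3)):
  irrep \ class  {0} (size 1)  {1} (size 1)    {2} (size 1)  
  chi_0          1             1               1             
  chi_1          1             exp(2*I*pi/3)   exp(-2*I*pi/3)
  chi_2          1             exp(-2*I*pi/3)  exp(2*I*pi/3) 

Spot check: chi_0(2) = zeta_3^(0*2) = zeta_3^0 = 1.

Argument: Z/3Z is abelian, so all 3 irreducible complex representations are 1-dimensional. They are given by chi_k(m) = zeta_3^(k*m) for k = 0,...,2. Row orthogonality: sum_m chi_k(m) conj(chi_l(m)) = 3 * [k = l].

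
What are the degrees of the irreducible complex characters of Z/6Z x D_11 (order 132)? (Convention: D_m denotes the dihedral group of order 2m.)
Dimensions: 1, 1, 1, 1, 1, 1, 1, 1, 1, 1, 1, 1, 2, 2, 2, 2, 2, 2, 2, 2, 2, 2, 2, 2, 2, 2, 2, 2, 2, 2, 2, 2, 2, 2, 2, 2, 2, 2, 2, 2, 2, 2

Why: There are 42 irreducibles (= number of conjugacy classes). Their dimensions d_i satisfy sum d_i^2 = |G| = 132: 1 + 1 + 1 + 1 + 1 + 1 + 1 + 1 + 1 + 1 + 1 + 1 + 4 + 4 + 4 + 4 + 4 + 4 + 4 + 4 + 4 + 4 + 4 + 4 + 4 + 4 + 4 + 4 + 4 + 4 + 4 + 4 + 4 + 4 + 4 + 4 + 4 + 4 + 4 + 4 + 4 + 4 = 132. (For the product with Z/6Z: each of the 6 1-dim characters of Z/6Z tensors with each irrep of D_11, giving 6 copies of each D_11-dimension.)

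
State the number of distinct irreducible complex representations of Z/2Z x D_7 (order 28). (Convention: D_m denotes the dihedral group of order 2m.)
10

The number of irreducible complex representations of a finite group equals its number of conjugacy classes. For a direct product, #classes(G x H) = #classes(G) * #classes(H). Z/2Z has 2 classes (abelian), D_7 has 5 classes, so 2 * 5 = 10, so Z/2Z x D_7 (order 28) has exactly 10 irreducible complex representations.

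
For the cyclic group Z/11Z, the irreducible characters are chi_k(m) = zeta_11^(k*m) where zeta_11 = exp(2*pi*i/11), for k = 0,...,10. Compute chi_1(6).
chi_1(6) = zeta_11^6 = exp(-10*I*pi/11)

Explanation: chi_1(6) = zeta_11^(1*6) = zeta_11^6. Since zeta_11^11 = 1, this equals zeta_11^6 = exp(2*pi*i*6/11) = exp(-10*I*pi/11).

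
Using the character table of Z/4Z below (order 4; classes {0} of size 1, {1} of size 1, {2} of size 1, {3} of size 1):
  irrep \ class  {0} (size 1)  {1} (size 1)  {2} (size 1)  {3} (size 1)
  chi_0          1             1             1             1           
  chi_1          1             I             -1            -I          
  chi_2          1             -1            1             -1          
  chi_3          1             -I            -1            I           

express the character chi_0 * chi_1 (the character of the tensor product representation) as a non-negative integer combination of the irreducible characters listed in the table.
chi_0 tensor chi_1 = chi_1 (all other irreducibles have multiplicity 0).

Why: The character of a tensor product is the pointwise product (chi_0 * chi_1)(C) = chi_0(C) * chi_1(C):
  {0}: (1)*(1), {1}: (1)*(I), {2}: (1)*(-1), {3}: (1)*(-I)
so (chi_0 * chi_1) takes values
  {0} -> 1, {1} -> I, {2} -> -1, {3} -> -I.
Now take the inner product of this character with each irreducible chi from the table, <chi_0*chi_1, chi> = (1/4) sum_C |C| (chi_0*chi_1)(C) conj(chi(C)):
  <chi_0*chi_1, chi_0> = (1/4)[1*(1)*conj(1) + 1*(I)*conj(1) + 1*(-1)*conj(1) + 1*(-I)*conj(1)]
      = (1/4)[(1) + (I) + (-1) + (-I)] = 0/4 = 0
  <chi_0*chi_1, chi_1> = (1/4)[1*(1)*conj(1) + 1*(I)*conj(I) + 1*(-1)*conj(-1) + 1*(-I)*conj(-I)]
      = (1/4)[(1) + (1) + (1) + (1)] = 4/4 = 1
  <chi_0*chi_1, chi_2> = (1/4)[1*(1)*conj(1) + 1*(I)*conj(-1) + 1*(-1)*conj(1) + 1*(-I)*conj(-1)]
      = (1/4)[(1) + (-I) + (-1) + (I)] = 0/4 = 0
  <chi_0*chi_1, chi_3> = (1/4)[1*(1)*conj(1) + 1*(I)*conj(-I) + 1*(-1)*conj(-1) + 1*(-I)*conj(I)]
      = (1/4)[(1) + (-1) + (1) + (-1)] = 0/4 = 0
(Exp terms are combined using exp(i*s)*conj(exp(i*t)) = exp(i*(s-t)), and sums of them are collapsed using the identity that for every m > 1 the m distinct m-th roots of unity sum to 0, e.g. 1 + exp(2*I*pi/3) + exp(-2*I*pi/3) = 0.)
Hence the multiplicities are chi_1: 1. Dimension check: dim(chi_0)*dim(chi_1) = 1*1 = 1 and sum (mult * dim) = 1*1 = 1.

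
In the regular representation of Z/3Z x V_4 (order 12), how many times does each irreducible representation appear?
Each irreducible V_i of dimension d_i appears with multiplicity d_i, i.e. rho_reg = (direct sum over all irreducibles V_i) d_i V_i. The irreducible dimensions for Z/3Z x V_4 are 1, 1, 1, 1, 1, 1, 1, 1, 1, 1, 1, 1: 12 irreducibles of dimension 1, each with multiplicity 1. Total dimension 12*1*1 = 12 = |G|.

Working: General theorem: in the regular representation of a finite group G, each irreducible appears with multiplicity equal to its dimension. Check: dim(rho_reg) = sum d_i^2 = 1 + 1 + 1 + 1 + 1 + 1 + 1 + 1 + 1 + 1 + 1 + 1 = 12 = |G|.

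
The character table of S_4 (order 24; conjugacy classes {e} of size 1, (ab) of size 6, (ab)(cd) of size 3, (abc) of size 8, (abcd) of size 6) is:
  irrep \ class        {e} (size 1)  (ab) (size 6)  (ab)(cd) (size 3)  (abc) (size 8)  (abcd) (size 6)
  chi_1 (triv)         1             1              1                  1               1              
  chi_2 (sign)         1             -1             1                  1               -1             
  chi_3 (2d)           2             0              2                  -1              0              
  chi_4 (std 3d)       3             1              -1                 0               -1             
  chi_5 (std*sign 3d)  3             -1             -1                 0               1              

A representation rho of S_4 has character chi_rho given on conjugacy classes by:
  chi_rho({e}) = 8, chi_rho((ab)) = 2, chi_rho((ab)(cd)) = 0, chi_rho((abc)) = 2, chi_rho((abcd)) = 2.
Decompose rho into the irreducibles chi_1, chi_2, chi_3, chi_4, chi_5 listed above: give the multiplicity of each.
Multiplicities: chi_1: 2, chi_2: 0, chi_3: 0, chi_4: 1, chi_5: 1.

Why: Use <chi_rho, chi> = (1/|G|) sum_C |C| * chi_rho(C) * conj(chi(C)) with |G| = 24 for each irreducible chi in the table:
  <chi_rho, chi_1> = (1/24)[1*(8)*conj(1) + 6*(2)*conj(1) + 3*(0)*conj(1) + 8*(2)*conj(1) + 6*(2)*conj(1)]
      = (1/24)[(8) + (12) + (0) + (16) + (12)] = 48/24 = 2
  <chi_rho, chi_2> = (1/24)[1*(8)*conj(1) + 6*(2)*conj(-1) + 3*(0)*conj(1) + 8*(2)*conj(1) + 6*(2)*conj(-1)]
      = (1/24)[(8) + (-12) + (0) + (16) + (-12)] = 0/24 = 0
  <chi_rho, chi_3> = (1/24)[1*(8)*conj(2) + 6*(2)*conj(0) + 3*(0)*conj(2) + 8*(2)*conj(-1) + 6*(2)*conj(0)]
      = (1/24)[(16) + (0) + (0) + (-16) + (0)] = 0/24 = 0
  <chi_rho, chi_4> = (1/24)[1*(8)*conj(3) + 6*(2)*conj(1) + 3*(0)*conj(-1) + 8*(2)*conj(0) + 6*(2)*conj(-1)]
      = (1/24)[(24) + (12) + (0) + (0) + (-12)] = 24/24 = 1
  <chi_rho, chi_5> = (1/24)[1*(8)*conj(3) + 6*(2)*conj(-1) + 3*(0)*conj(-1) + 8*(2)*conj(0) + 6*(2)*conj(1)]
      = (1/24)[(24) + (-12) + (0) + (0) + (12)] = 24/24 = 1
Dimension check: dim(rho) = sum (mult * dim) = 2*1 + 0*1 + 0*2 + 1*3 + 1*3 = 8 = chi_rho(e) = 8.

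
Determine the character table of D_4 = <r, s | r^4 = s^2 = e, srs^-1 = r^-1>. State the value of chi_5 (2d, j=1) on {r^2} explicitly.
Conjugacy classes: {e} of size 1, {r^2} of size 1, {r^1, r^3} of size 2, {s, sr^2, ...} of size 2, {sr, sr^3, ...} of size 2.
Character table:
  irrep \ class              {e} (size 1)  {r^2} (size 1)  {r^1, r^3} (size 2)  {s, sr^2, ...} (size 2)  {sr, sr^3, ...} (size 2)
  chi_1 (triv)               1             1               1                    1                        1                       
  chi_2 (sign: r->1, s->-1)  1             1               1                    -1                       -1                      
  chi_3 (r->-1, s->1)        1             1               -1                   1                        -1                      
  chi_4 (r->-1, s->-1)       1             1               -1                   -1                       1                       
  chi_5 (2d, j=1)            2             -2              0                    0                        0                       

Spot check: chi_5 (2d, j=1) on {r^2} = -2.

Argument: D_4 has order 2*4 = 8 with 5 conjugacy classes, hence 5 irreducibles. Sum of squared dims 1 + 1 + 1 + 1 + 4 = 8 = |G|. Linear characters come from the abelianisation; the 2-dimensional irreps have character r^k -> 2*cos(2*pi*j*k/4), reflections -> 0.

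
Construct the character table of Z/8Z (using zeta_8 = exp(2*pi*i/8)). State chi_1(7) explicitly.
Character table of Z/8Z (irreps indexed chi_0,...,chi_7 with chi_k(m) = zeta_8^(k*m), zeta_8 = exp(2*pi*i/8)):
  irrep \ class  {0} (size 1)  {1} (size 1)    {2} (size 1)  {3} (size 1)    {4} (size 1)  {5} (size 1)    {6} (size 1)  {7} (size 1)  
  chi_0          1             1               1             1               1             1               1             1             
  chi_1          1             exp(I*pi/4)     I             exp(3*I*pi/4)   -1            exp(-3*I*pi/4)  -I            exp(-I*pi/4)  
  chi_2          1             I               -1            -I              1             I               -1            -I            
  chi_3          1             exp(3*I*pi/4)   -I            exp(I*pi/4)     -1            exp(-I*pi/4)    I             exp(-3*I*pi/4)
  chi_4          1             -1              1             -1              1             -1              1             -1            
  chi_5          1             exp(-3*I*pi/4)  I             exp(-I*pi/4)    -1            exp(I*pi/4)     -I            exp(3*I*pi/4) 
  chi_6          1             -I              -1            I               1             -I              -1            I             
  chi_7          1             exp(-I*pi/4)    -I            exp(-3*I*pi/4)  -1            exp(3*I*pi/4)   I             exp(I*pi/4)   

Spot check: chi_1(7) = zeta_8^(1*7) = zeta_8^7 = exp(-I*pi/4).

Solution. Z/8Z is abelian, so all 8 irreducible complex representations are 1-dimensional. They are given by chi_k(m) = zeta_8^(k*m) for k = 0,...,7. Row orthogonality: sum_m chi_k(m) conj(chi_l(m)) = 8 * [k = l].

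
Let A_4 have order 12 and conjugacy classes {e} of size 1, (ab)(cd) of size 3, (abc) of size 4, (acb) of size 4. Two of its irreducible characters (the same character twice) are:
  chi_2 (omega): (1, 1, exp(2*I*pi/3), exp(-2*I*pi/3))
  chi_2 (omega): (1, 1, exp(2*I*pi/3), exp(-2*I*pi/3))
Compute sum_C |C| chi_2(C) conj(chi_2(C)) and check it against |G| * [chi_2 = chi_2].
Sum = 12 = |G| = 12; so <chi_2, chi_2> = 1 (norm-1 confirms irreducibility).

Proof sketch: Compute term by term over conjugacy classes (|C| * chi_2(C) * conj(chi_2(C))):
  1*(1)*conj(1) + 3*(1)*conj(1) + 4*(exp(2*I*pi/3))*conj(exp(2*I*pi/3)) + 4*(exp(-2*I*pi/3))*conj(exp(-2*I*pi/3))
  = (1) + (3) + (4) + (4)
  = 12.
(Exp terms are combined using exp(i*s)*conj(exp(i*t)) = exp(i*(s-t)), and sums of them are collapsed using the identity that for every m > 1 the m distinct m-th roots of unity sum to 0, e.g. 1 + exp(2*I*pi/3) + exp(-2*I*pi/3) = 0.)
Dividing by |G| = 12 gives 12/12 = 1, matching the row-orthogonality relation <chi_2, chi_2> = [chi_2 = chi_2].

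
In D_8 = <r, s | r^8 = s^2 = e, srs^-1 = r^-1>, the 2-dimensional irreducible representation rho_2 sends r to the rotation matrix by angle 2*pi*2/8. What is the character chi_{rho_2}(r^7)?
chi_{rho_2}(r^7) = 2*cos(2*pi*2*7/8) = 0

Working: rho_2(r^7) is rotation by angle 2*pi*2*7/8, whose trace is 2*cos(2*pi*2*7/8) = 0.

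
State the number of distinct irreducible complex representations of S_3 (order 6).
3

Argument: The number of irreducible complex representations of a finite group equals its number of conjugacy classes. Conjugacy classes in S_3 correspond to cycle types, i.e. partitions of 3; there are p(3) = 3 of them, so S_3 (order 6) has exactly 3 irreducible complex representations.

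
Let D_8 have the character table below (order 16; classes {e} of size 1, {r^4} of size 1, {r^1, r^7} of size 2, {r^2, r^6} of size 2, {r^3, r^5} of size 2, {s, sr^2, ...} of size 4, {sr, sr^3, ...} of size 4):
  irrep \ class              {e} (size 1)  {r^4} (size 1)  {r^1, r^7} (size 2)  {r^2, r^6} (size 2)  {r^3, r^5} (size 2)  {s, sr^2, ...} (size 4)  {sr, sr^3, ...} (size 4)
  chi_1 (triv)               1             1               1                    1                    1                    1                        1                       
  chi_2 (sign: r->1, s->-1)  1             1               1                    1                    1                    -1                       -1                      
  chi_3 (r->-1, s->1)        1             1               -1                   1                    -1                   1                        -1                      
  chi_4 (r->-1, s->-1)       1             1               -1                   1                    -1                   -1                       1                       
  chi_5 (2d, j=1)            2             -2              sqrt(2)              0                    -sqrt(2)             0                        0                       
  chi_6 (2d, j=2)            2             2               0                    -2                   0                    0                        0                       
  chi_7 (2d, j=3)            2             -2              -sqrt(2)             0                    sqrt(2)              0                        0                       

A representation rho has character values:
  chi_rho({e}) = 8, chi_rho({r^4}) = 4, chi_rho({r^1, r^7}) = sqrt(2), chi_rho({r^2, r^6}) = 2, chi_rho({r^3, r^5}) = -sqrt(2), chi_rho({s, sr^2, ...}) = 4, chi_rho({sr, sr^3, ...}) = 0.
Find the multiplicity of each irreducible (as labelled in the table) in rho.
Multiplicities: chi_1: 2, chi_2: 0, chi_3: 2, chi_4: 0, chi_5: 1, chi_6: 1, chi_7: 0.

Proof sketch: Use <chi_rho, chi> = (1/|G|) sum_C |C| * chi_rho(C) * conj(chi(C)) with |G| = 16 for each irreducible chi in the table:
  <chi_rho, chi_1> = (1/16)[1*(8)*conj(1) + 1*(4)*conj(1) + 2*(sqrt(2))*conj(1) + 2*(2)*conj(1) + 2*(-sqrt(2))*conj(1) + 4*(4)*conj(1) + 4*(0)*conj(1)]
      = (1/16)[(8) + (4) + (2*sqrt(2)) + (4) + (-2*sqrt(2)) + (16) + (0)] = 32/16 = 2
  <chi_rho, chi_2> = (1/16)[1*(8)*conj(1) + 1*(4)*conj(1) + 2*(sqrt(2))*conj(1) + 2*(2)*conj(1) + 2*(-sqrt(2))*conj(1) + 4*(4)*conj(-1) + 4*(0)*conj(-1)]
      = (1/16)[(8) + (4) + (2*sqrt(2)) + (4) + (-2*sqrt(2)) + (-16) + (0)] = 0/16 = 0
  <chi_rho, chi_3> = (1/16)[1*(8)*conj(1) + 1*(4)*conj(1) + 2*(sqrt(2))*conj(-1) + 2*(2)*conj(1) + 2*(-sqrt(2))*conj(-1) + 4*(4)*conj(1) + 4*(0)*conj(-1)]
      = (1/16)[(8) + (4) + (-2*sqrt(2)) + (4) + (2*sqrt(2)) + (16) + (0)] = 32/16 = 2
  <chi_rho, chi_4> = (1/16)[1*(8)*conj(1) + 1*(4)*conj(1) + 2*(sqrt(2))*conj(-1) + 2*(2)*conj(1) + 2*(-sqrt(2))*conj(-1) + 4*(4)*conj(-1) + 4*(0)*conj(1)]
      = (1/16)[(8) + (4) + (-2*sqrt(2)) + (4) + (2*sqrt(2)) + (-16) + (0)] = 0/16 = 0
  <chi_rho, chi_5> = (1/16)[1*(8)*conj(2) + 1*(4)*conj(-2) + 2*(sqrt(2))*conj(sqrt(2)) + 2*(2)*conj(0) + 2*(-sqrt(2))*conj(-sqrt(2)) + 4*(4)*conj(0) + 4*(0)*conj(0)]
      = (1/16)[(16) + (-8) + (4) + (0) + (4) + (0) + (0)] = 16/16 = 1
  <chi_rho, chi_6> = (1/16)[1*(8)*conj(2) + 1*(4)*conj(2) + 2*(sqrt(2))*conj(0) + 2*(2)*conj(-2) + 2*(-sqrt(2))*conj(0) + 4*(4)*conj(0) + 4*(0)*conj(0)]
      = (1/16)[(16) + (8) + (0) + (-8) + (0) + (0) + (0)] = 16/16 = 1
  <chi_rho, chi_7> = (1/16)[1*(8)*conj(2) + 1*(4)*conj(-2) + 2*(sqrt(2))*conj(-sqrt(2)) + 2*(2)*conj(0) + 2*(-sqrt(2))*conj(sqrt(2)) + 4*(4)*conj(0) + 4*(0)*conj(0)]
      = (1/16)[(16) + (-8) + (-4) + (0) + (-4) + (0) + (0)] = 0/16 = 0
Dimension check: dim(rho) = sum (mult * dim) = 2*1 + 0*1 + 2*1 + 0*1 + 1*2 + 1*2 + 0*2 = 8 = chi_rho(e) = 8.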